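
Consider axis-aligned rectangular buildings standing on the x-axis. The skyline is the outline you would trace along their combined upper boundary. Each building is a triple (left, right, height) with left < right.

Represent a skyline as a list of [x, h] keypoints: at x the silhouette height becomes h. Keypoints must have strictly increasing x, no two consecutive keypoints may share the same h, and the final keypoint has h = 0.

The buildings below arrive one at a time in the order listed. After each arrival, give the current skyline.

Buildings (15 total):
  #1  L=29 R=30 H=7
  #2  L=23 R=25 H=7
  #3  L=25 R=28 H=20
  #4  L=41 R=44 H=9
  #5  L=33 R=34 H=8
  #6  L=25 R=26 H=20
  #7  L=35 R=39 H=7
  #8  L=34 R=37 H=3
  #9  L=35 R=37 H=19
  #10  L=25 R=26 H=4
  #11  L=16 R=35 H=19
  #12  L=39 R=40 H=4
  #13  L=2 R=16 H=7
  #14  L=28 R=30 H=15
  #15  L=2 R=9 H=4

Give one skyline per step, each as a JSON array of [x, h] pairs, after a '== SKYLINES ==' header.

== SKYLINES ==
[[29,7],[30,0]]
[[23,7],[25,0],[29,7],[30,0]]
[[23,7],[25,20],[28,0],[29,7],[30,0]]
[[23,7],[25,20],[28,0],[29,7],[30,0],[41,9],[44,0]]
[[23,7],[25,20],[28,0],[29,7],[30,0],[33,8],[34,0],[41,9],[44,0]]
[[23,7],[25,20],[28,0],[29,7],[30,0],[33,8],[34,0],[41,9],[44,0]]
[[23,7],[25,20],[28,0],[29,7],[30,0],[33,8],[34,0],[35,7],[39,0],[41,9],[44,0]]
[[23,7],[25,20],[28,0],[29,7],[30,0],[33,8],[34,3],[35,7],[39,0],[41,9],[44,0]]
[[23,7],[25,20],[28,0],[29,7],[30,0],[33,8],[34,3],[35,19],[37,7],[39,0],[41,9],[44,0]]
[[23,7],[25,20],[28,0],[29,7],[30,0],[33,8],[34,3],[35,19],[37,7],[39,0],[41,9],[44,0]]
[[16,19],[25,20],[28,19],[37,7],[39,0],[41,9],[44,0]]
[[16,19],[25,20],[28,19],[37,7],[39,4],[40,0],[41,9],[44,0]]
[[2,7],[16,19],[25,20],[28,19],[37,7],[39,4],[40,0],[41,9],[44,0]]
[[2,7],[16,19],[25,20],[28,19],[37,7],[39,4],[40,0],[41,9],[44,0]]
[[2,7],[16,19],[25,20],[28,19],[37,7],[39,4],[40,0],[41,9],[44,0]]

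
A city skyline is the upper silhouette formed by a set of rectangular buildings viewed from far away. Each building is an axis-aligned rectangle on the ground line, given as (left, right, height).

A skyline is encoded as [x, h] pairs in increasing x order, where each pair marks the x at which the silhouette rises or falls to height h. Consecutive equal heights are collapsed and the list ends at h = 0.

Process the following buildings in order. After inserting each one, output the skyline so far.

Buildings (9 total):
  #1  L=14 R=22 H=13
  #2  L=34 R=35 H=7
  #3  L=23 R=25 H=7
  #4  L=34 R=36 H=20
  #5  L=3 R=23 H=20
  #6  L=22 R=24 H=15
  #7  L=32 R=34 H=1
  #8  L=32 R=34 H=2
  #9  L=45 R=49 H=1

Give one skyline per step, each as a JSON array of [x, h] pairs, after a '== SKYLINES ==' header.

== SKYLINES ==
[[14,13],[22,0]]
[[14,13],[22,0],[34,7],[35,0]]
[[14,13],[22,0],[23,7],[25,0],[34,7],[35,0]]
[[14,13],[22,0],[23,7],[25,0],[34,20],[36,0]]
[[3,20],[23,7],[25,0],[34,20],[36,0]]
[[3,20],[23,15],[24,7],[25,0],[34,20],[36,0]]
[[3,20],[23,15],[24,7],[25,0],[32,1],[34,20],[36,0]]
[[3,20],[23,15],[24,7],[25,0],[32,2],[34,20],[36,0]]
[[3,20],[23,15],[24,7],[25,0],[32,2],[34,20],[36,0],[45,1],[49,0]]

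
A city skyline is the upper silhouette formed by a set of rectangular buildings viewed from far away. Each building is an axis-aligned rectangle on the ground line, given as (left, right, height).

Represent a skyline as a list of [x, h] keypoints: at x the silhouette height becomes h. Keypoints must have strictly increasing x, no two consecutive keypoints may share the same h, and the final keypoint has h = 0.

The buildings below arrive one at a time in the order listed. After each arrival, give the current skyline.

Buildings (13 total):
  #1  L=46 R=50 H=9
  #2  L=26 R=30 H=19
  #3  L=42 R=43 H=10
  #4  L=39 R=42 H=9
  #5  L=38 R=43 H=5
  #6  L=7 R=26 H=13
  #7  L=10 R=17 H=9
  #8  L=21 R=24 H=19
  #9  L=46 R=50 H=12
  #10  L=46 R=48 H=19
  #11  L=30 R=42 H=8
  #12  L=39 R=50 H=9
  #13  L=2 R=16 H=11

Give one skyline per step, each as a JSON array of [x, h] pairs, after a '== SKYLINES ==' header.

== SKYLINES ==
[[46,9],[50,0]]
[[26,19],[30,0],[46,9],[50,0]]
[[26,19],[30,0],[42,10],[43,0],[46,9],[50,0]]
[[26,19],[30,0],[39,9],[42,10],[43,0],[46,9],[50,0]]
[[26,19],[30,0],[38,5],[39,9],[42,10],[43,0],[46,9],[50,0]]
[[7,13],[26,19],[30,0],[38,5],[39,9],[42,10],[43,0],[46,9],[50,0]]
[[7,13],[26,19],[30,0],[38,5],[39,9],[42,10],[43,0],[46,9],[50,0]]
[[7,13],[21,19],[24,13],[26,19],[30,0],[38,5],[39,9],[42,10],[43,0],[46,9],[50,0]]
[[7,13],[21,19],[24,13],[26,19],[30,0],[38,5],[39,9],[42,10],[43,0],[46,12],[50,0]]
[[7,13],[21,19],[24,13],[26,19],[30,0],[38,5],[39,9],[42,10],[43,0],[46,19],[48,12],[50,0]]
[[7,13],[21,19],[24,13],[26,19],[30,8],[39,9],[42,10],[43,0],[46,19],[48,12],[50,0]]
[[7,13],[21,19],[24,13],[26,19],[30,8],[39,9],[42,10],[43,9],[46,19],[48,12],[50,0]]
[[2,11],[7,13],[21,19],[24,13],[26,19],[30,8],[39,9],[42,10],[43,9],[46,19],[48,12],[50,0]]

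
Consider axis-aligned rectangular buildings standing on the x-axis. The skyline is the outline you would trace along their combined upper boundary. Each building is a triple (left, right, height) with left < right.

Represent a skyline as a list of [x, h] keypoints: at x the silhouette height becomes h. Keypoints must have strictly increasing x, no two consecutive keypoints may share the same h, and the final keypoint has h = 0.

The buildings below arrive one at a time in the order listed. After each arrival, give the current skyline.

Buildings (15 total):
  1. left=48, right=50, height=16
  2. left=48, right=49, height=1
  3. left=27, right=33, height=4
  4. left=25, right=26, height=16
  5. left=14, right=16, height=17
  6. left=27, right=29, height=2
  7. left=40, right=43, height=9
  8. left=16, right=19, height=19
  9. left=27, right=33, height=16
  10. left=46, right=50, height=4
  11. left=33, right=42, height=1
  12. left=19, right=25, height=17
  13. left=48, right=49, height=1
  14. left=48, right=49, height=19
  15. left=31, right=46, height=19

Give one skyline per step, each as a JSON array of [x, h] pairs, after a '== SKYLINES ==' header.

== SKYLINES ==
[[48,16],[50,0]]
[[48,16],[50,0]]
[[27,4],[33,0],[48,16],[50,0]]
[[25,16],[26,0],[27,4],[33,0],[48,16],[50,0]]
[[14,17],[16,0],[25,16],[26,0],[27,4],[33,0],[48,16],[50,0]]
[[14,17],[16,0],[25,16],[26,0],[27,4],[33,0],[48,16],[50,0]]
[[14,17],[16,0],[25,16],[26,0],[27,4],[33,0],[40,9],[43,0],[48,16],[50,0]]
[[14,17],[16,19],[19,0],[25,16],[26,0],[27,4],[33,0],[40,9],[43,0],[48,16],[50,0]]
[[14,17],[16,19],[19,0],[25,16],[26,0],[27,16],[33,0],[40,9],[43,0],[48,16],[50,0]]
[[14,17],[16,19],[19,0],[25,16],[26,0],[27,16],[33,0],[40,9],[43,0],[46,4],[48,16],[50,0]]
[[14,17],[16,19],[19,0],[25,16],[26,0],[27,16],[33,1],[40,9],[43,0],[46,4],[48,16],[50,0]]
[[14,17],[16,19],[19,17],[25,16],[26,0],[27,16],[33,1],[40,9],[43,0],[46,4],[48,16],[50,0]]
[[14,17],[16,19],[19,17],[25,16],[26,0],[27,16],[33,1],[40,9],[43,0],[46,4],[48,16],[50,0]]
[[14,17],[16,19],[19,17],[25,16],[26,0],[27,16],[33,1],[40,9],[43,0],[46,4],[48,19],[49,16],[50,0]]
[[14,17],[16,19],[19,17],[25,16],[26,0],[27,16],[31,19],[46,4],[48,19],[49,16],[50,0]]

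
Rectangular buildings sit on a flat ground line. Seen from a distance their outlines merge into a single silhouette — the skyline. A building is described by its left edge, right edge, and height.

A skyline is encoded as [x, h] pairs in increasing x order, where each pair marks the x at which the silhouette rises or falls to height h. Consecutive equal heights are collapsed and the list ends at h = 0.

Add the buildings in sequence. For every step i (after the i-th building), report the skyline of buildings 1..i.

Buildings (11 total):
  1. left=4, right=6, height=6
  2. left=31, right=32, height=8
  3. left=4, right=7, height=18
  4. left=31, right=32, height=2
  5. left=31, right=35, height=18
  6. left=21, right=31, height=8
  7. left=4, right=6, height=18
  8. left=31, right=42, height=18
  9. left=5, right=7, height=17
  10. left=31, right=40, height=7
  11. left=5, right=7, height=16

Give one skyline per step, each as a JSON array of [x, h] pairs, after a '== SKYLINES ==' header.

== SKYLINES ==
[[4,6],[6,0]]
[[4,6],[6,0],[31,8],[32,0]]
[[4,18],[7,0],[31,8],[32,0]]
[[4,18],[7,0],[31,8],[32,0]]
[[4,18],[7,0],[31,18],[35,0]]
[[4,18],[7,0],[21,8],[31,18],[35,0]]
[[4,18],[7,0],[21,8],[31,18],[35,0]]
[[4,18],[7,0],[21,8],[31,18],[42,0]]
[[4,18],[7,0],[21,8],[31,18],[42,0]]
[[4,18],[7,0],[21,8],[31,18],[42,0]]
[[4,18],[7,0],[21,8],[31,18],[42,0]]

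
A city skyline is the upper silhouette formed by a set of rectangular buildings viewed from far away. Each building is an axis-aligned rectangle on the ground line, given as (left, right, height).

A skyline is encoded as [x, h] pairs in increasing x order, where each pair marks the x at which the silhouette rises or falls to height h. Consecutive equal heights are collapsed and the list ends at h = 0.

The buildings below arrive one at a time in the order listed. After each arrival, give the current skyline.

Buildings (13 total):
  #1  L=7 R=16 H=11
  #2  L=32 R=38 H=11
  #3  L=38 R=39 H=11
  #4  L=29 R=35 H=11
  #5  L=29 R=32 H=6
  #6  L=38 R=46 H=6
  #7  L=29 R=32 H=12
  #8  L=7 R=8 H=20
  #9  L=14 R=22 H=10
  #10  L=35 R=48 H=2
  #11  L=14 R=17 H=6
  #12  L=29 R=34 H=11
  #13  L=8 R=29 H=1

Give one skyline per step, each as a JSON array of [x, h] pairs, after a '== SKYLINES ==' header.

== SKYLINES ==
[[7,11],[16,0]]
[[7,11],[16,0],[32,11],[38,0]]
[[7,11],[16,0],[32,11],[39,0]]
[[7,11],[16,0],[29,11],[39,0]]
[[7,11],[16,0],[29,11],[39,0]]
[[7,11],[16,0],[29,11],[39,6],[46,0]]
[[7,11],[16,0],[29,12],[32,11],[39,6],[46,0]]
[[7,20],[8,11],[16,0],[29,12],[32,11],[39,6],[46,0]]
[[7,20],[8,11],[16,10],[22,0],[29,12],[32,11],[39,6],[46,0]]
[[7,20],[8,11],[16,10],[22,0],[29,12],[32,11],[39,6],[46,2],[48,0]]
[[7,20],[8,11],[16,10],[22,0],[29,12],[32,11],[39,6],[46,2],[48,0]]
[[7,20],[8,11],[16,10],[22,0],[29,12],[32,11],[39,6],[46,2],[48,0]]
[[7,20],[8,11],[16,10],[22,1],[29,12],[32,11],[39,6],[46,2],[48,0]]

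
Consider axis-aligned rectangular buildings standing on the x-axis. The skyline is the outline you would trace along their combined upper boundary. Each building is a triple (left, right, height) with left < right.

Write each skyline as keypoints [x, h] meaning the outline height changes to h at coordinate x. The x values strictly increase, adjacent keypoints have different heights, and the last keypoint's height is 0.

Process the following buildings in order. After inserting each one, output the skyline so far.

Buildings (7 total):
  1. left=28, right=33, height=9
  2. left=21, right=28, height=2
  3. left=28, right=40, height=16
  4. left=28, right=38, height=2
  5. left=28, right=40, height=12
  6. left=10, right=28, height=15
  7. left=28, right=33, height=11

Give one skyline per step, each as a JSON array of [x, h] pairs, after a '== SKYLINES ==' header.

== SKYLINES ==
[[28,9],[33,0]]
[[21,2],[28,9],[33,0]]
[[21,2],[28,16],[40,0]]
[[21,2],[28,16],[40,0]]
[[21,2],[28,16],[40,0]]
[[10,15],[28,16],[40,0]]
[[10,15],[28,16],[40,0]]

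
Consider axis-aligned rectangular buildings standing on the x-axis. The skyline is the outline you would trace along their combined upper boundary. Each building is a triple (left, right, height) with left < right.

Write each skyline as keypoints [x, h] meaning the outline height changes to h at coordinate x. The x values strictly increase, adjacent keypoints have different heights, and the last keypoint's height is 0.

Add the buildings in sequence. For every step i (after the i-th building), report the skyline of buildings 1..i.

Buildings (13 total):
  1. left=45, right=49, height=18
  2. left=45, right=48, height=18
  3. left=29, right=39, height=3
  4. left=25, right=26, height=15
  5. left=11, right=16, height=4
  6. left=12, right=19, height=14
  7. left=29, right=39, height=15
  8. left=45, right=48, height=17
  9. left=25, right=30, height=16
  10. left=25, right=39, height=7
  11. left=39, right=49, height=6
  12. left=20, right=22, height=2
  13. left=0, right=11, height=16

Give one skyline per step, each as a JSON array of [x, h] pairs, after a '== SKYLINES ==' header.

== SKYLINES ==
[[45,18],[49,0]]
[[45,18],[49,0]]
[[29,3],[39,0],[45,18],[49,0]]
[[25,15],[26,0],[29,3],[39,0],[45,18],[49,0]]
[[11,4],[16,0],[25,15],[26,0],[29,3],[39,0],[45,18],[49,0]]
[[11,4],[12,14],[19,0],[25,15],[26,0],[29,3],[39,0],[45,18],[49,0]]
[[11,4],[12,14],[19,0],[25,15],[26,0],[29,15],[39,0],[45,18],[49,0]]
[[11,4],[12,14],[19,0],[25,15],[26,0],[29,15],[39,0],[45,18],[49,0]]
[[11,4],[12,14],[19,0],[25,16],[30,15],[39,0],[45,18],[49,0]]
[[11,4],[12,14],[19,0],[25,16],[30,15],[39,0],[45,18],[49,0]]
[[11,4],[12,14],[19,0],[25,16],[30,15],[39,6],[45,18],[49,0]]
[[11,4],[12,14],[19,0],[20,2],[22,0],[25,16],[30,15],[39,6],[45,18],[49,0]]
[[0,16],[11,4],[12,14],[19,0],[20,2],[22,0],[25,16],[30,15],[39,6],[45,18],[49,0]]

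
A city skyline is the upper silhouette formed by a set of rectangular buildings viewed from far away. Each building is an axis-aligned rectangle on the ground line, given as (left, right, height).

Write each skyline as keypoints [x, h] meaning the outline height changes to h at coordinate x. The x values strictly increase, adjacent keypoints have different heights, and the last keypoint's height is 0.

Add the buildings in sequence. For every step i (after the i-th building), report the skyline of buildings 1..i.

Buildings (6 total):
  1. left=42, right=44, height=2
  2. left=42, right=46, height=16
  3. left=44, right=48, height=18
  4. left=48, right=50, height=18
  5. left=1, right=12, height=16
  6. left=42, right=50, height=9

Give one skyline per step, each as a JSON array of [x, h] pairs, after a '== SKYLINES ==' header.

== SKYLINES ==
[[42,2],[44,0]]
[[42,16],[46,0]]
[[42,16],[44,18],[48,0]]
[[42,16],[44,18],[50,0]]
[[1,16],[12,0],[42,16],[44,18],[50,0]]
[[1,16],[12,0],[42,16],[44,18],[50,0]]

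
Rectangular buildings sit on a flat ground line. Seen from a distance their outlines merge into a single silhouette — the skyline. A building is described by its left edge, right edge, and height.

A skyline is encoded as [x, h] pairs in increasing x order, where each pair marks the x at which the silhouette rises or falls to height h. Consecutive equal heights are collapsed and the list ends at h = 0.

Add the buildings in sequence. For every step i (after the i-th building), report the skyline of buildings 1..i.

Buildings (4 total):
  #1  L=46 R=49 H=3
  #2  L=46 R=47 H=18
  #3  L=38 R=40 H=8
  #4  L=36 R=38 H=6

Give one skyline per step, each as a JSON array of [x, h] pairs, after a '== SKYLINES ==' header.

== SKYLINES ==
[[46,3],[49,0]]
[[46,18],[47,3],[49,0]]
[[38,8],[40,0],[46,18],[47,3],[49,0]]
[[36,6],[38,8],[40,0],[46,18],[47,3],[49,0]]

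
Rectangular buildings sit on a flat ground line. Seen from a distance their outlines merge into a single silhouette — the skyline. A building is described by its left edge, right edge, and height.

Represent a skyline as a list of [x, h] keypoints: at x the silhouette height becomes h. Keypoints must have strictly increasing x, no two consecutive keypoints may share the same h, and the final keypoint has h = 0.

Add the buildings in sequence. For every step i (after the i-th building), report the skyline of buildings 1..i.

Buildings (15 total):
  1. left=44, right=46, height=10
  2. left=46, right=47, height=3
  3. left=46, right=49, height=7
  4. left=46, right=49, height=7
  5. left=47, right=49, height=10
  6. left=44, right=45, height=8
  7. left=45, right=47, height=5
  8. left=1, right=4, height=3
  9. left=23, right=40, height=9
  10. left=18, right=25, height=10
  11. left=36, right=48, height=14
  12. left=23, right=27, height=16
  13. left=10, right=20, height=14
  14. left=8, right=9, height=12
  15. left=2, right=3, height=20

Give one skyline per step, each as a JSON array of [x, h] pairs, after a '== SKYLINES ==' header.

== SKYLINES ==
[[44,10],[46,0]]
[[44,10],[46,3],[47,0]]
[[44,10],[46,7],[49,0]]
[[44,10],[46,7],[49,0]]
[[44,10],[46,7],[47,10],[49,0]]
[[44,10],[46,7],[47,10],[49,0]]
[[44,10],[46,7],[47,10],[49,0]]
[[1,3],[4,0],[44,10],[46,7],[47,10],[49,0]]
[[1,3],[4,0],[23,9],[40,0],[44,10],[46,7],[47,10],[49,0]]
[[1,3],[4,0],[18,10],[25,9],[40,0],[44,10],[46,7],[47,10],[49,0]]
[[1,3],[4,0],[18,10],[25,9],[36,14],[48,10],[49,0]]
[[1,3],[4,0],[18,10],[23,16],[27,9],[36,14],[48,10],[49,0]]
[[1,3],[4,0],[10,14],[20,10],[23,16],[27,9],[36,14],[48,10],[49,0]]
[[1,3],[4,0],[8,12],[9,0],[10,14],[20,10],[23,16],[27,9],[36,14],[48,10],[49,0]]
[[1,3],[2,20],[3,3],[4,0],[8,12],[9,0],[10,14],[20,10],[23,16],[27,9],[36,14],[48,10],[49,0]]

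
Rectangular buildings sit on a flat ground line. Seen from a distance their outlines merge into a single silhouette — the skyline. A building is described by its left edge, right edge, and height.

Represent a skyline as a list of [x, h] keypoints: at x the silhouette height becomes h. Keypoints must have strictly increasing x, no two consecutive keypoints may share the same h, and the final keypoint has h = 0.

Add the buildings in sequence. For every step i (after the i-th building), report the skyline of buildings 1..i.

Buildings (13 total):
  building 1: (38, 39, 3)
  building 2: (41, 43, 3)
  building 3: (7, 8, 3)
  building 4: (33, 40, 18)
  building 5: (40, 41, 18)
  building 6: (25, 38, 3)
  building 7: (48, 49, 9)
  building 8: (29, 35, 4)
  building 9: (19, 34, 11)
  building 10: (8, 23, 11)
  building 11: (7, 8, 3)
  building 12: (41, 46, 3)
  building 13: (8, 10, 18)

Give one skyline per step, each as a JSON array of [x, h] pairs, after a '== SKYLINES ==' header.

== SKYLINES ==
[[38,3],[39,0]]
[[38,3],[39,0],[41,3],[43,0]]
[[7,3],[8,0],[38,3],[39,0],[41,3],[43,0]]
[[7,3],[8,0],[33,18],[40,0],[41,3],[43,0]]
[[7,3],[8,0],[33,18],[41,3],[43,0]]
[[7,3],[8,0],[25,3],[33,18],[41,3],[43,0]]
[[7,3],[8,0],[25,3],[33,18],[41,3],[43,0],[48,9],[49,0]]
[[7,3],[8,0],[25,3],[29,4],[33,18],[41,3],[43,0],[48,9],[49,0]]
[[7,3],[8,0],[19,11],[33,18],[41,3],[43,0],[48,9],[49,0]]
[[7,3],[8,11],[33,18],[41,3],[43,0],[48,9],[49,0]]
[[7,3],[8,11],[33,18],[41,3],[43,0],[48,9],[49,0]]
[[7,3],[8,11],[33,18],[41,3],[46,0],[48,9],[49,0]]
[[7,3],[8,18],[10,11],[33,18],[41,3],[46,0],[48,9],[49,0]]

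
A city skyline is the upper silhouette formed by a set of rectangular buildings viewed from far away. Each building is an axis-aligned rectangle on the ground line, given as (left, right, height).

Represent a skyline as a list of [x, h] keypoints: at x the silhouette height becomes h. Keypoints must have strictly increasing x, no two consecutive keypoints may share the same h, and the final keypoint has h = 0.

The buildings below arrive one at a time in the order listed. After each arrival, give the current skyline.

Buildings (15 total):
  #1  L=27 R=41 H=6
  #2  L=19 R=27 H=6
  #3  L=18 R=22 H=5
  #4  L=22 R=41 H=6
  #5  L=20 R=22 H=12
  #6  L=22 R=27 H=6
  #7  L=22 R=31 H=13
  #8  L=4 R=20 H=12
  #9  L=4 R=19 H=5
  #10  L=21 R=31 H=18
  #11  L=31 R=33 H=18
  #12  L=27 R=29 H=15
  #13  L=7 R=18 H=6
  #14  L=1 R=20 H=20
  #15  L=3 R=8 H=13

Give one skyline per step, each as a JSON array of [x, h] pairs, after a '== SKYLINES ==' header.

== SKYLINES ==
[[27,6],[41,0]]
[[19,6],[41,0]]
[[18,5],[19,6],[41,0]]
[[18,5],[19,6],[41,0]]
[[18,5],[19,6],[20,12],[22,6],[41,0]]
[[18,5],[19,6],[20,12],[22,6],[41,0]]
[[18,5],[19,6],[20,12],[22,13],[31,6],[41,0]]
[[4,12],[22,13],[31,6],[41,0]]
[[4,12],[22,13],[31,6],[41,0]]
[[4,12],[21,18],[31,6],[41,0]]
[[4,12],[21,18],[33,6],[41,0]]
[[4,12],[21,18],[33,6],[41,0]]
[[4,12],[21,18],[33,6],[41,0]]
[[1,20],[20,12],[21,18],[33,6],[41,0]]
[[1,20],[20,12],[21,18],[33,6],[41,0]]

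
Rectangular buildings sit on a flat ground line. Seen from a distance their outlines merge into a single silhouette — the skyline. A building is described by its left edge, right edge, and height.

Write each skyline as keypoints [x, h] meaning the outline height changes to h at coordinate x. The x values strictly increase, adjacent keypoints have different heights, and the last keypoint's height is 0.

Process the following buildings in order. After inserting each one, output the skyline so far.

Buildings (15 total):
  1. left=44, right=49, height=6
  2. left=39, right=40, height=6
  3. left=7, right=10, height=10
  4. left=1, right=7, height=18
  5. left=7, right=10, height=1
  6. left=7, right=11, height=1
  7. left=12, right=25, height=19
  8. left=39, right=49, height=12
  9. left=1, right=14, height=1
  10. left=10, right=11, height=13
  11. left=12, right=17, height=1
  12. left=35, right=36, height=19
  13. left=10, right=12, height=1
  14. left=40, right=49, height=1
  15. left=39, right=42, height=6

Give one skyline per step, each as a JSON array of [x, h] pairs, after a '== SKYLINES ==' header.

== SKYLINES ==
[[44,6],[49,0]]
[[39,6],[40,0],[44,6],[49,0]]
[[7,10],[10,0],[39,6],[40,0],[44,6],[49,0]]
[[1,18],[7,10],[10,0],[39,6],[40,0],[44,6],[49,0]]
[[1,18],[7,10],[10,0],[39,6],[40,0],[44,6],[49,0]]
[[1,18],[7,10],[10,1],[11,0],[39,6],[40,0],[44,6],[49,0]]
[[1,18],[7,10],[10,1],[11,0],[12,19],[25,0],[39,6],[40,0],[44,6],[49,0]]
[[1,18],[7,10],[10,1],[11,0],[12,19],[25,0],[39,12],[49,0]]
[[1,18],[7,10],[10,1],[12,19],[25,0],[39,12],[49,0]]
[[1,18],[7,10],[10,13],[11,1],[12,19],[25,0],[39,12],[49,0]]
[[1,18],[7,10],[10,13],[11,1],[12,19],[25,0],[39,12],[49,0]]
[[1,18],[7,10],[10,13],[11,1],[12,19],[25,0],[35,19],[36,0],[39,12],[49,0]]
[[1,18],[7,10],[10,13],[11,1],[12,19],[25,0],[35,19],[36,0],[39,12],[49,0]]
[[1,18],[7,10],[10,13],[11,1],[12,19],[25,0],[35,19],[36,0],[39,12],[49,0]]
[[1,18],[7,10],[10,13],[11,1],[12,19],[25,0],[35,19],[36,0],[39,12],[49,0]]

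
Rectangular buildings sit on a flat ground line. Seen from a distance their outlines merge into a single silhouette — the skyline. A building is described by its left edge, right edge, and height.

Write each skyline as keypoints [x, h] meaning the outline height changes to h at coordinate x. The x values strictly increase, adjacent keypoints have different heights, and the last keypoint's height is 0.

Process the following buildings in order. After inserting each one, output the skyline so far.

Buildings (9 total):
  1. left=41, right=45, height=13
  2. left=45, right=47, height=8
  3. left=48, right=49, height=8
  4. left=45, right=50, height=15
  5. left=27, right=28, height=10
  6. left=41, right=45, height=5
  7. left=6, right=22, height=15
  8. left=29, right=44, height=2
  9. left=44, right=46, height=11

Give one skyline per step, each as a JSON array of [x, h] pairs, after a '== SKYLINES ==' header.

== SKYLINES ==
[[41,13],[45,0]]
[[41,13],[45,8],[47,0]]
[[41,13],[45,8],[47,0],[48,8],[49,0]]
[[41,13],[45,15],[50,0]]
[[27,10],[28,0],[41,13],[45,15],[50,0]]
[[27,10],[28,0],[41,13],[45,15],[50,0]]
[[6,15],[22,0],[27,10],[28,0],[41,13],[45,15],[50,0]]
[[6,15],[22,0],[27,10],[28,0],[29,2],[41,13],[45,15],[50,0]]
[[6,15],[22,0],[27,10],[28,0],[29,2],[41,13],[45,15],[50,0]]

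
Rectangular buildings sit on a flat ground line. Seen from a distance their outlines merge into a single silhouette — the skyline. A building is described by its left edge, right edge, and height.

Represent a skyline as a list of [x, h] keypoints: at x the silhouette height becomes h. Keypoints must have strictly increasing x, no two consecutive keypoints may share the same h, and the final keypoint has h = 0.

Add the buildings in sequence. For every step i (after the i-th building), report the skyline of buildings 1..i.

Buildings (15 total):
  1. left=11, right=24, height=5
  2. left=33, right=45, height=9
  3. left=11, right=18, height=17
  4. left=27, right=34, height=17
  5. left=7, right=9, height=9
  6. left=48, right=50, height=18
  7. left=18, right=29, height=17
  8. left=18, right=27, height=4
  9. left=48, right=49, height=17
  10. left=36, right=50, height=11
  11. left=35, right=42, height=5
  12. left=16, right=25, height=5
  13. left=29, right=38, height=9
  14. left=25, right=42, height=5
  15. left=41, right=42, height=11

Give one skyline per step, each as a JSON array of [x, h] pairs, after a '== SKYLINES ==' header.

== SKYLINES ==
[[11,5],[24,0]]
[[11,5],[24,0],[33,9],[45,0]]
[[11,17],[18,5],[24,0],[33,9],[45,0]]
[[11,17],[18,5],[24,0],[27,17],[34,9],[45,0]]
[[7,9],[9,0],[11,17],[18,5],[24,0],[27,17],[34,9],[45,0]]
[[7,9],[9,0],[11,17],[18,5],[24,0],[27,17],[34,9],[45,0],[48,18],[50,0]]
[[7,9],[9,0],[11,17],[34,9],[45,0],[48,18],[50,0]]
[[7,9],[9,0],[11,17],[34,9],[45,0],[48,18],[50,0]]
[[7,9],[9,0],[11,17],[34,9],[45,0],[48,18],[50,0]]
[[7,9],[9,0],[11,17],[34,9],[36,11],[48,18],[50,0]]
[[7,9],[9,0],[11,17],[34,9],[36,11],[48,18],[50,0]]
[[7,9],[9,0],[11,17],[34,9],[36,11],[48,18],[50,0]]
[[7,9],[9,0],[11,17],[34,9],[36,11],[48,18],[50,0]]
[[7,9],[9,0],[11,17],[34,9],[36,11],[48,18],[50,0]]
[[7,9],[9,0],[11,17],[34,9],[36,11],[48,18],[50,0]]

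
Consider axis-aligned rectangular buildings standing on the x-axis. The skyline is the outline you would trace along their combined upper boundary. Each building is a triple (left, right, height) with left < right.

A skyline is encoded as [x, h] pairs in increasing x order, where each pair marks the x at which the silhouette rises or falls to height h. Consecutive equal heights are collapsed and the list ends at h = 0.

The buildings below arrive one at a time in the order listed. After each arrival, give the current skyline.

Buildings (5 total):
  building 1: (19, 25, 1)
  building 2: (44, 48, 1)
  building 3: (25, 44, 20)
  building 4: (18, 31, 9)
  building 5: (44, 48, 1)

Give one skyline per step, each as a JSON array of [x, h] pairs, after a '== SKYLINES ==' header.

== SKYLINES ==
[[19,1],[25,0]]
[[19,1],[25,0],[44,1],[48,0]]
[[19,1],[25,20],[44,1],[48,0]]
[[18,9],[25,20],[44,1],[48,0]]
[[18,9],[25,20],[44,1],[48,0]]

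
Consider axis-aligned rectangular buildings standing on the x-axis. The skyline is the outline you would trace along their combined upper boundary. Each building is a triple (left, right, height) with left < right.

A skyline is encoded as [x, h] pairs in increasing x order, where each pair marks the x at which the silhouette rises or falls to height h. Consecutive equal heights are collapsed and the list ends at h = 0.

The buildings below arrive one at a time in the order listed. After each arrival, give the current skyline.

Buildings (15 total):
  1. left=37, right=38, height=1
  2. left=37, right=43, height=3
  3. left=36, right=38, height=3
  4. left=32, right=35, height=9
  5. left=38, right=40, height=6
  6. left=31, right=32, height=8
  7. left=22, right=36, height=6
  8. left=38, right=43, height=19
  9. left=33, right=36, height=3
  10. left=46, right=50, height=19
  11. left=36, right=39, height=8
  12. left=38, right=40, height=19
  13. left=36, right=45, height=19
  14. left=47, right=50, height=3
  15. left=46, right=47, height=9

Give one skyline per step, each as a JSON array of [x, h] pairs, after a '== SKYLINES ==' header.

== SKYLINES ==
[[37,1],[38,0]]
[[37,3],[43,0]]
[[36,3],[43,0]]
[[32,9],[35,0],[36,3],[43,0]]
[[32,9],[35,0],[36,3],[38,6],[40,3],[43,0]]
[[31,8],[32,9],[35,0],[36,3],[38,6],[40,3],[43,0]]
[[22,6],[31,8],[32,9],[35,6],[36,3],[38,6],[40,3],[43,0]]
[[22,6],[31,8],[32,9],[35,6],[36,3],[38,19],[43,0]]
[[22,6],[31,8],[32,9],[35,6],[36,3],[38,19],[43,0]]
[[22,6],[31,8],[32,9],[35,6],[36,3],[38,19],[43,0],[46,19],[50,0]]
[[22,6],[31,8],[32,9],[35,6],[36,8],[38,19],[43,0],[46,19],[50,0]]
[[22,6],[31,8],[32,9],[35,6],[36,8],[38,19],[43,0],[46,19],[50,0]]
[[22,6],[31,8],[32,9],[35,6],[36,19],[45,0],[46,19],[50,0]]
[[22,6],[31,8],[32,9],[35,6],[36,19],[45,0],[46,19],[50,0]]
[[22,6],[31,8],[32,9],[35,6],[36,19],[45,0],[46,19],[50,0]]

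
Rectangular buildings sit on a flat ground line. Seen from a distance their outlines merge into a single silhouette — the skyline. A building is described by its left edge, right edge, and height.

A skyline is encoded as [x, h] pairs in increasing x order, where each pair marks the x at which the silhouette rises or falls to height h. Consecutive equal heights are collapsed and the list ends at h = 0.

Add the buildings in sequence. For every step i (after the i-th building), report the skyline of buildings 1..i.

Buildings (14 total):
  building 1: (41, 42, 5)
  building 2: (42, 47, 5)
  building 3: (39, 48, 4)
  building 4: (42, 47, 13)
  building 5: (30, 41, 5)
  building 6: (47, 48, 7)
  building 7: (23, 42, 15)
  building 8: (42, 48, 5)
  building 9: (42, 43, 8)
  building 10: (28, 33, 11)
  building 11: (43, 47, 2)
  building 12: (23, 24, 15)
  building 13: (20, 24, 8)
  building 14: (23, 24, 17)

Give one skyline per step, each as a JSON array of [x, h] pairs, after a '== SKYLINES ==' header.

== SKYLINES ==
[[41,5],[42,0]]
[[41,5],[47,0]]
[[39,4],[41,5],[47,4],[48,0]]
[[39,4],[41,5],[42,13],[47,4],[48,0]]
[[30,5],[42,13],[47,4],[48,0]]
[[30,5],[42,13],[47,7],[48,0]]
[[23,15],[42,13],[47,7],[48,0]]
[[23,15],[42,13],[47,7],[48,0]]
[[23,15],[42,13],[47,7],[48,0]]
[[23,15],[42,13],[47,7],[48,0]]
[[23,15],[42,13],[47,7],[48,0]]
[[23,15],[42,13],[47,7],[48,0]]
[[20,8],[23,15],[42,13],[47,7],[48,0]]
[[20,8],[23,17],[24,15],[42,13],[47,7],[48,0]]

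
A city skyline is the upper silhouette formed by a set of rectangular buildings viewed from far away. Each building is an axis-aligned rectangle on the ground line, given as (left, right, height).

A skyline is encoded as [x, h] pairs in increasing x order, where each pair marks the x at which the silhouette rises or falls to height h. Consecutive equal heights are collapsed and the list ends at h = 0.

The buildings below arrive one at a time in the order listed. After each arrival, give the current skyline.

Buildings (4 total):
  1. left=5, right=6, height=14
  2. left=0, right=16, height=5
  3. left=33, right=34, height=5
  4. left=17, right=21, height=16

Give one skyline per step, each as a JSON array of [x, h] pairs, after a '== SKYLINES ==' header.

== SKYLINES ==
[[5,14],[6,0]]
[[0,5],[5,14],[6,5],[16,0]]
[[0,5],[5,14],[6,5],[16,0],[33,5],[34,0]]
[[0,5],[5,14],[6,5],[16,0],[17,16],[21,0],[33,5],[34,0]]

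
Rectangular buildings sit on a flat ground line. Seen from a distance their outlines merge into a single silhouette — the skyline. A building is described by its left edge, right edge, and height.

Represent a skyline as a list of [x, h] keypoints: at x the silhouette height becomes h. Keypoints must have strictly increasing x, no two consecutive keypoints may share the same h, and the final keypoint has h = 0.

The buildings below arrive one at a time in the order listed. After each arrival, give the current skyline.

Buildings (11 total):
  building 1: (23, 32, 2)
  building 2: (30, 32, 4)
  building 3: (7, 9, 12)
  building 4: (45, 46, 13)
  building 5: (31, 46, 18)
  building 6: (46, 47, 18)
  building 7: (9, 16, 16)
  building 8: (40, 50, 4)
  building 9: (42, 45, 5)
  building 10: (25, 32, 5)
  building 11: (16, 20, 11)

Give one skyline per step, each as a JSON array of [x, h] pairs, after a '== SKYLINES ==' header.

== SKYLINES ==
[[23,2],[32,0]]
[[23,2],[30,4],[32,0]]
[[7,12],[9,0],[23,2],[30,4],[32,0]]
[[7,12],[9,0],[23,2],[30,4],[32,0],[45,13],[46,0]]
[[7,12],[9,0],[23,2],[30,4],[31,18],[46,0]]
[[7,12],[9,0],[23,2],[30,4],[31,18],[47,0]]
[[7,12],[9,16],[16,0],[23,2],[30,4],[31,18],[47,0]]
[[7,12],[9,16],[16,0],[23,2],[30,4],[31,18],[47,4],[50,0]]
[[7,12],[9,16],[16,0],[23,2],[30,4],[31,18],[47,4],[50,0]]
[[7,12],[9,16],[16,0],[23,2],[25,5],[31,18],[47,4],[50,0]]
[[7,12],[9,16],[16,11],[20,0],[23,2],[25,5],[31,18],[47,4],[50,0]]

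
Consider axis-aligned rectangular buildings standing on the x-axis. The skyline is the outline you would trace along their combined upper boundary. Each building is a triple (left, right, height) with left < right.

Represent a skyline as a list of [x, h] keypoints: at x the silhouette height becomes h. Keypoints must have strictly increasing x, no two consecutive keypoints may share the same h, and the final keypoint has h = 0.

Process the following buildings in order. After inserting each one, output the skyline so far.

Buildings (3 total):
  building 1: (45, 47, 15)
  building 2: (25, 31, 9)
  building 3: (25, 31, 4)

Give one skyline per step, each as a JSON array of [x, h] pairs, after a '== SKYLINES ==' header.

== SKYLINES ==
[[45,15],[47,0]]
[[25,9],[31,0],[45,15],[47,0]]
[[25,9],[31,0],[45,15],[47,0]]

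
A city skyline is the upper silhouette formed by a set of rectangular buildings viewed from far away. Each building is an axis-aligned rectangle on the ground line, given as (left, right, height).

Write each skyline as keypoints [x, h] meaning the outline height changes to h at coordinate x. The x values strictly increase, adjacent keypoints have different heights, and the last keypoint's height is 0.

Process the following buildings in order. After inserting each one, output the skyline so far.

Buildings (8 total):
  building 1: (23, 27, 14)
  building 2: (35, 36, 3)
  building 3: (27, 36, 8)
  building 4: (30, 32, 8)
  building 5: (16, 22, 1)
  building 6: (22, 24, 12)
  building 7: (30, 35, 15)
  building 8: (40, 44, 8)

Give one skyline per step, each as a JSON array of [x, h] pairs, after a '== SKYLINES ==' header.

== SKYLINES ==
[[23,14],[27,0]]
[[23,14],[27,0],[35,3],[36,0]]
[[23,14],[27,8],[36,0]]
[[23,14],[27,8],[36,0]]
[[16,1],[22,0],[23,14],[27,8],[36,0]]
[[16,1],[22,12],[23,14],[27,8],[36,0]]
[[16,1],[22,12],[23,14],[27,8],[30,15],[35,8],[36,0]]
[[16,1],[22,12],[23,14],[27,8],[30,15],[35,8],[36,0],[40,8],[44,0]]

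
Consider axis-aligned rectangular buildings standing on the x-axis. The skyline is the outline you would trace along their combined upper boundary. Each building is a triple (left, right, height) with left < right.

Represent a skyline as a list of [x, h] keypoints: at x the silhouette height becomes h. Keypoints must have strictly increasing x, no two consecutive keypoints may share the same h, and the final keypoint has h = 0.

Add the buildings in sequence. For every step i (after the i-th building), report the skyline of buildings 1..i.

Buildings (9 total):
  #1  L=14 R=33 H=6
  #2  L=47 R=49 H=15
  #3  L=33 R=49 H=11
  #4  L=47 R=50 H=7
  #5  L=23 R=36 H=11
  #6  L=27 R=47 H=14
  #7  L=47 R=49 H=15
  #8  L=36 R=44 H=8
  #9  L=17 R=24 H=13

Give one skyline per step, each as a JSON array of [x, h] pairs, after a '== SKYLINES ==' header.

== SKYLINES ==
[[14,6],[33,0]]
[[14,6],[33,0],[47,15],[49,0]]
[[14,6],[33,11],[47,15],[49,0]]
[[14,6],[33,11],[47,15],[49,7],[50,0]]
[[14,6],[23,11],[47,15],[49,7],[50,0]]
[[14,6],[23,11],[27,14],[47,15],[49,7],[50,0]]
[[14,6],[23,11],[27,14],[47,15],[49,7],[50,0]]
[[14,6],[23,11],[27,14],[47,15],[49,7],[50,0]]
[[14,6],[17,13],[24,11],[27,14],[47,15],[49,7],[50,0]]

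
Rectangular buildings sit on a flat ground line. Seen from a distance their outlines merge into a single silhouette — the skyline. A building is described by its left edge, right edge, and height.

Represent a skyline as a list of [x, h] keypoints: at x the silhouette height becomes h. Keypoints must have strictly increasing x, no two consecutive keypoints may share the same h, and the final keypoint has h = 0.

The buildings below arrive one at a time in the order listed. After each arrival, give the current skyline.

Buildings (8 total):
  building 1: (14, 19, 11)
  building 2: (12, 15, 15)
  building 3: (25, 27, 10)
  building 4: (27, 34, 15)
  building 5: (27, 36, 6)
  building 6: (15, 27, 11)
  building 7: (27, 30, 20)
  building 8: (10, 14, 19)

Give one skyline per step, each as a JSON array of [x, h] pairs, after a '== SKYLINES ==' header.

== SKYLINES ==
[[14,11],[19,0]]
[[12,15],[15,11],[19,0]]
[[12,15],[15,11],[19,0],[25,10],[27,0]]
[[12,15],[15,11],[19,0],[25,10],[27,15],[34,0]]
[[12,15],[15,11],[19,0],[25,10],[27,15],[34,6],[36,0]]
[[12,15],[15,11],[27,15],[34,6],[36,0]]
[[12,15],[15,11],[27,20],[30,15],[34,6],[36,0]]
[[10,19],[14,15],[15,11],[27,20],[30,15],[34,6],[36,0]]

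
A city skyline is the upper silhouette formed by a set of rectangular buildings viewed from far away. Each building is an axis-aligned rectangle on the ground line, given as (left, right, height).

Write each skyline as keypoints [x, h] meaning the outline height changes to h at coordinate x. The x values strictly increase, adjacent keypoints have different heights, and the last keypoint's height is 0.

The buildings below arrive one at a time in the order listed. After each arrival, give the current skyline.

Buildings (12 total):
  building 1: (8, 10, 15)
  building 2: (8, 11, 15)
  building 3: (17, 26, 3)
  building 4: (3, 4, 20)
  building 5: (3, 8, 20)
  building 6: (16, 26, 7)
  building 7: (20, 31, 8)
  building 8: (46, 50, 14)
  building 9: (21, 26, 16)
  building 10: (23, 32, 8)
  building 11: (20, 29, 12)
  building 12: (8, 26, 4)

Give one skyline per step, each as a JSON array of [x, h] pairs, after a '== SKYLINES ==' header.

== SKYLINES ==
[[8,15],[10,0]]
[[8,15],[11,0]]
[[8,15],[11,0],[17,3],[26,0]]
[[3,20],[4,0],[8,15],[11,0],[17,3],[26,0]]
[[3,20],[8,15],[11,0],[17,3],[26,0]]
[[3,20],[8,15],[11,0],[16,7],[26,0]]
[[3,20],[8,15],[11,0],[16,7],[20,8],[31,0]]
[[3,20],[8,15],[11,0],[16,7],[20,8],[31,0],[46,14],[50,0]]
[[3,20],[8,15],[11,0],[16,7],[20,8],[21,16],[26,8],[31,0],[46,14],[50,0]]
[[3,20],[8,15],[11,0],[16,7],[20,8],[21,16],[26,8],[32,0],[46,14],[50,0]]
[[3,20],[8,15],[11,0],[16,7],[20,12],[21,16],[26,12],[29,8],[32,0],[46,14],[50,0]]
[[3,20],[8,15],[11,4],[16,7],[20,12],[21,16],[26,12],[29,8],[32,0],[46,14],[50,0]]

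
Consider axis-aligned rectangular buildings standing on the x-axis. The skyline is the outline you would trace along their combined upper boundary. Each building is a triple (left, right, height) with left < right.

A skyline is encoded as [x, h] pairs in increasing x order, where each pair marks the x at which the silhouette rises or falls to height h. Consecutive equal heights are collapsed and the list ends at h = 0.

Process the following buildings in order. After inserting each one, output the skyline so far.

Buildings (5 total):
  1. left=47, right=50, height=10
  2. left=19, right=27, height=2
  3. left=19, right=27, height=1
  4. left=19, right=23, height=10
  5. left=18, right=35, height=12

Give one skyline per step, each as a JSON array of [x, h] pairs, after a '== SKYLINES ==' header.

== SKYLINES ==
[[47,10],[50,0]]
[[19,2],[27,0],[47,10],[50,0]]
[[19,2],[27,0],[47,10],[50,0]]
[[19,10],[23,2],[27,0],[47,10],[50,0]]
[[18,12],[35,0],[47,10],[50,0]]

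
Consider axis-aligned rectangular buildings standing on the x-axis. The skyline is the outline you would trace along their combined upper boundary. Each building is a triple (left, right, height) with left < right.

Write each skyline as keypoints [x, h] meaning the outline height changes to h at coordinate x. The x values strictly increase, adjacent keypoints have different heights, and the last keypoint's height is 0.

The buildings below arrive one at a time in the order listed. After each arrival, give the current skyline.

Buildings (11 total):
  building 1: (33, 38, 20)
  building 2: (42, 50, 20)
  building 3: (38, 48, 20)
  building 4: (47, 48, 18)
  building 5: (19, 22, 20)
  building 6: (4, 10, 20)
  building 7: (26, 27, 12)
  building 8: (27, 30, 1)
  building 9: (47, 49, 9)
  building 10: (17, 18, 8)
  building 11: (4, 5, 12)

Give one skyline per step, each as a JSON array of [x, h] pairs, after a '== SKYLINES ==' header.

== SKYLINES ==
[[33,20],[38,0]]
[[33,20],[38,0],[42,20],[50,0]]
[[33,20],[50,0]]
[[33,20],[50,0]]
[[19,20],[22,0],[33,20],[50,0]]
[[4,20],[10,0],[19,20],[22,0],[33,20],[50,0]]
[[4,20],[10,0],[19,20],[22,0],[26,12],[27,0],[33,20],[50,0]]
[[4,20],[10,0],[19,20],[22,0],[26,12],[27,1],[30,0],[33,20],[50,0]]
[[4,20],[10,0],[19,20],[22,0],[26,12],[27,1],[30,0],[33,20],[50,0]]
[[4,20],[10,0],[17,8],[18,0],[19,20],[22,0],[26,12],[27,1],[30,0],[33,20],[50,0]]
[[4,20],[10,0],[17,8],[18,0],[19,20],[22,0],[26,12],[27,1],[30,0],[33,20],[50,0]]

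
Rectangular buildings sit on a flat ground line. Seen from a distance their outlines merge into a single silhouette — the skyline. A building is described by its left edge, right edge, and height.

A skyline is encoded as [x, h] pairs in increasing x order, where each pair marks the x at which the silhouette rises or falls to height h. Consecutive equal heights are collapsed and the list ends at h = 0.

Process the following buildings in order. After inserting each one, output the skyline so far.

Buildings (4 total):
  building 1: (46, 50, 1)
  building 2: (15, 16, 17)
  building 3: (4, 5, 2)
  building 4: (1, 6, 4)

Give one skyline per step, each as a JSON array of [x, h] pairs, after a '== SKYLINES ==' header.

== SKYLINES ==
[[46,1],[50,0]]
[[15,17],[16,0],[46,1],[50,0]]
[[4,2],[5,0],[15,17],[16,0],[46,1],[50,0]]
[[1,4],[6,0],[15,17],[16,0],[46,1],[50,0]]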